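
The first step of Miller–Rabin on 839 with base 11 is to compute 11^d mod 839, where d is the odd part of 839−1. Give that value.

838

839 − 1 = 838 = 2^1 · 419, so d = 419.
11^1 ≡ 11 (mod 839)
11^2 ≡ 11^2 = 121 ≡ 121 (mod 839)
11^4 ≡ 121^2 = 14641 ≡ 378 (mod 839)
11^8 ≡ 378^2 = 142884 ≡ 254 (mod 839)
11^16 ≡ 254^2 = 64516 ≡ 752 (mod 839)
11^32 ≡ 752^2 = 565504 ≡ 18 (mod 839)
11^64 ≡ 18^2 = 324 ≡ 324 (mod 839)
11^128 ≡ 324^2 = 104976 ≡ 101 (mod 839)
11^256 ≡ 101^2 = 10201 ≡ 133 (mod 839)
419 = 256 + 128 + 32 + 2 + 1 in binary powers of 2.
So 11^419 ≡ 133 · 101 · 18 · 121 · 11 ≡ 838 (mod 839).
Since 11^d ≡ 838 (mod 839), base 11 does not prove 839 composite.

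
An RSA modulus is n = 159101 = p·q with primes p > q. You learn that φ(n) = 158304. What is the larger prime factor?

409

φ(n) = (p−1)(q−1) = n − (p+q) + 1, so p + q = 159101 − 158304 + 1 = 798.
p and q are the roots of t² − 798t + 159101 = 0.
Discriminant: 798² − 4·159101 = 636804 − 636404 = 400; √400 = 20.
q = (798 − 20)/2 = 389, p = (798 + 20)/2 = 409.
Check: 389 · 409 = 159101.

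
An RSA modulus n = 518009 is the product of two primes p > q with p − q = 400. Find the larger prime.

947

Since p = q + 400, we have 518009 = q(q + 400), so q² + 400q − 518009 = 0.
Discriminant: 400² + 4·518009 = 160000 + 2072036 = 2232036; √2232036 = 1494.
q = (−400 + 1494)/2 = 547, and p = q + 400 = 947.
Check: 547 · 947 = 518009.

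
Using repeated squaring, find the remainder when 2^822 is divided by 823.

2^1 ≡ 2 (mod 823)
2^2 ≡ 2^2 = 4 ≡ 4 (mod 823)
2^4 ≡ 4^2 = 16 ≡ 16 (mod 823)
2^8 ≡ 16^2 = 256 ≡ 256 (mod 823)
2^16 ≡ 256^2 = 65536 ≡ 519 (mod 823)
2^32 ≡ 519^2 = 269361 ≡ 240 (mod 823)
2^64 ≡ 240^2 = 57600 ≡ 813 (mod 823)
2^128 ≡ 813^2 = 660969 ≡ 100 (mod 823)
2^256 ≡ 100^2 = 10000 ≡ 124 (mod 823)
2^512 ≡ 124^2 = 15376 ≡ 562 (mod 823)
822 = 512 + 256 + 32 + 16 + 4 + 2 in binary powers of 2.
So 2^822 ≡ 562 · 124 · 240 · 519 · 16 · 4 ≡ 1 (mod 823).
Since the result is 1, base 2 gives no evidence that 823 is composite.

1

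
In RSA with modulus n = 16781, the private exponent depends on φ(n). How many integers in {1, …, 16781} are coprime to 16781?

Factor: 16781 = 97 · 173.
φ(16781) = (97−1) · (173−1) = 96 · 172 = 16512.

16512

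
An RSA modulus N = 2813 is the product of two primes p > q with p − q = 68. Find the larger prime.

Since p = q + 68, we have 2813 = q(q + 68), so q² + 68q − 2813 = 0.
Discriminant: 68² + 4·2813 = 4624 + 11252 = 15876; √15876 = 126.
q = (−68 + 126)/2 = 29, and p = q + 68 = 97.
Check: 29 · 97 = 2813.

97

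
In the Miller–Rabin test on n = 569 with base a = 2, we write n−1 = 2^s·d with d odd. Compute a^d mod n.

569 − 1 = 568 = 2^3 · 71, so d = 71.
2^1 ≡ 2 (mod 569)
2^2 ≡ 2^2 = 4 ≡ 4 (mod 569)
2^4 ≡ 4^2 = 16 ≡ 16 (mod 569)
2^8 ≡ 16^2 = 256 ≡ 256 (mod 569)
2^16 ≡ 256^2 = 65536 ≡ 101 (mod 569)
2^32 ≡ 101^2 = 10201 ≡ 528 (mod 569)
2^64 ≡ 528^2 = 278784 ≡ 543 (mod 569)
71 = 64 + 4 + 2 + 1 in binary powers of 2.
So 2^71 ≡ 543 · 16 · 4 · 2 ≡ 86 (mod 569).
Squaring chain: 86 → 568 → 1; reaches −1, so base 2 does not prove 569 composite.

86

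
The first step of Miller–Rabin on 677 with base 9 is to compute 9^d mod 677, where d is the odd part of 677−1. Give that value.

677 − 1 = 676 = 2^2 · 169, so d = 169.
9^1 ≡ 9 (mod 677)
9^2 ≡ 9^2 = 81 ≡ 81 (mod 677)
9^4 ≡ 81^2 = 6561 ≡ 468 (mod 677)
9^8 ≡ 468^2 = 219024 ≡ 353 (mod 677)
9^16 ≡ 353^2 = 124609 ≡ 41 (mod 677)
9^32 ≡ 41^2 = 1681 ≡ 327 (mod 677)
9^64 ≡ 327^2 = 106929 ≡ 640 (mod 677)
9^128 ≡ 640^2 = 409600 ≡ 15 (mod 677)
169 = 128 + 32 + 8 + 1 in binary powers of 2.
So 9^169 ≡ 15 · 327 · 353 · 9 ≡ 676 (mod 677).
Since 9^d ≡ 676 (mod 677), base 9 does not prove 677 composite.

676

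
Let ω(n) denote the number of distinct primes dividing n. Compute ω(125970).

6

125970 = 2 · 62985
62985 = 3 · 20995
20995 = 5 · 4199
4199 = 13 · 323
323 = 17 · 19
125970 = 2 · 3 · 5 · 13 · 17 · 19, which has 6 distinct prime factors.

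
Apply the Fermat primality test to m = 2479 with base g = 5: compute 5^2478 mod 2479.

5^1 ≡ 5 (mod 2479)
5^2 ≡ 5^2 = 25 ≡ 25 (mod 2479)
5^4 ≡ 25^2 = 625 ≡ 625 (mod 2479)
5^8 ≡ 625^2 = 390625 ≡ 1422 (mod 2479)
5^16 ≡ 1422^2 = 2022084 ≡ 1699 (mod 2479)
5^32 ≡ 1699^2 = 2886601 ≡ 1045 (mod 2479)
5^64 ≡ 1045^2 = 1092025 ≡ 1265 (mod 2479)
5^128 ≡ 1265^2 = 1600225 ≡ 1270 (mod 2479)
5^256 ≡ 1270^2 = 1612900 ≡ 1550 (mod 2479)
5^512 ≡ 1550^2 = 2402500 ≡ 349 (mod 2479)
5^1024 ≡ 349^2 = 121801 ≡ 330 (mod 2479)
5^2048 ≡ 330^2 = 108900 ≡ 2303 (mod 2479)
2478 = 2048 + 256 + 128 + 32 + 8 + 4 + 2 in binary powers of 2.
So 5^2478 ≡ 2303 · 1550 · 1270 · 1045 · 1422 · 625 · 25 ≡ 545 (mod 2479).
Since 545 ≠ 1, base 5 is a Fermat witness: 2479 is composite.

545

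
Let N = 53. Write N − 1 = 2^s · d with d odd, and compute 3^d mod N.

53 − 1 = 52 = 2^2 · 13, so d = 13.
3^1 ≡ 3 (mod 53)
3^2 ≡ 3^2 = 9 ≡ 9 (mod 53)
3^4 ≡ 9^2 = 81 ≡ 28 (mod 53)
3^8 ≡ 28^2 = 784 ≡ 42 (mod 53)
13 = 8 + 4 + 1 in binary powers of 2.
So 3^13 ≡ 42 · 28 · 3 ≡ 30 (mod 53).
Squaring chain: 30 → 52; reaches −1, so base 3 does not prove 53 composite.

30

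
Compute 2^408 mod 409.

2^1 ≡ 2 (mod 409)
2^2 ≡ 2^2 = 4 ≡ 4 (mod 409)
2^4 ≡ 4^2 = 16 ≡ 16 (mod 409)
2^8 ≡ 16^2 = 256 ≡ 256 (mod 409)
2^16 ≡ 256^2 = 65536 ≡ 96 (mod 409)
2^32 ≡ 96^2 = 9216 ≡ 218 (mod 409)
2^64 ≡ 218^2 = 47524 ≡ 80 (mod 409)
2^128 ≡ 80^2 = 6400 ≡ 265 (mod 409)
2^256 ≡ 265^2 = 70225 ≡ 286 (mod 409)
408 = 256 + 128 + 16 + 8 in binary powers of 2.
So 2^408 ≡ 286 · 265 · 96 · 256 ≡ 1 (mod 409).
Since the result is 1, base 2 gives no evidence that 409 is composite.

1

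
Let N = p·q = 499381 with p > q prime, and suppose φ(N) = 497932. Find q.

563

φ(n) = (p−1)(q−1) = n − (p+q) + 1, so p + q = 499381 − 497932 + 1 = 1450.
p and q are the roots of t² − 1450t + 499381 = 0.
Discriminant: 1450² − 4·499381 = 2102500 − 1997524 = 104976; √104976 = 324.
q = (1450 − 324)/2 = 563, p = (1450 + 324)/2 = 887.
Check: 563 · 887 = 499381.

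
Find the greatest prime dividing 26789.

89

26789 = 7 · 3827
3827 = 43 · 89
89 is prime.
So 26789 = 7 · 43 · 89; the largest prime factor is 89.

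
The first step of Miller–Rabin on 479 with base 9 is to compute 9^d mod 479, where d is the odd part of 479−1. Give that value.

1

479 − 1 = 478 = 2^1 · 239, so d = 239.
9^1 ≡ 9 (mod 479)
9^2 ≡ 9^2 = 81 ≡ 81 (mod 479)
9^4 ≡ 81^2 = 6561 ≡ 334 (mod 479)
9^8 ≡ 334^2 = 111556 ≡ 428 (mod 479)
9^16 ≡ 428^2 = 183184 ≡ 206 (mod 479)
9^32 ≡ 206^2 = 42436 ≡ 284 (mod 479)
9^64 ≡ 284^2 = 80656 ≡ 184 (mod 479)
9^128 ≡ 184^2 = 33856 ≡ 326 (mod 479)
239 = 128 + 64 + 32 + 8 + 4 + 2 + 1 in binary powers of 2.
So 9^239 ≡ 326 · 184 · 284 · 428 · 334 · 81 · 9 ≡ 1 (mod 479).
Since 9^d ≡ 1 (mod 479), base 9 does not prove 479 composite.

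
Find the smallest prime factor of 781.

781 is odd.
Digit sum 16, not divisible by 3.
Ends in 1: not divisible by 5.
7: 781 = 7·111 + 4
11: 781 = 11·71

11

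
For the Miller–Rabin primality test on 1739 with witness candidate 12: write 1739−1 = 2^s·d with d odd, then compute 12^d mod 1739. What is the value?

1739 − 1 = 1738 = 2^1 · 869, so d = 869.
12^1 ≡ 12 (mod 1739)
12^2 ≡ 12^2 = 144 ≡ 144 (mod 1739)
12^4 ≡ 144^2 = 20736 ≡ 1607 (mod 1739)
12^8 ≡ 1607^2 = 2582449 ≡ 34 (mod 1739)
12^16 ≡ 34^2 = 1156 ≡ 1156 (mod 1739)
12^32 ≡ 1156^2 = 1336336 ≡ 784 (mod 1739)
12^64 ≡ 784^2 = 614656 ≡ 789 (mod 1739)
12^128 ≡ 789^2 = 622521 ≡ 1698 (mod 1739)
12^256 ≡ 1698^2 = 2883204 ≡ 1681 (mod 1739)
12^512 ≡ 1681^2 = 2825761 ≡ 1625 (mod 1739)
869 = 512 + 256 + 64 + 32 + 4 + 1 in binary powers of 2.
So 12^869 ≡ 1625 · 1681 · 789 · 784 · 1607 · 12 ≡ 1635 (mod 1739).
Squaring chain: 1635; never reaches −1, so base 12 is a Miller–Rabin witness that 1739 is composite.

1635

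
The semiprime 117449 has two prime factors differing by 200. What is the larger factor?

Since p = q + 200, we have 117449 = q(q + 200), so q² + 200q − 117449 = 0.
Discriminant: 200² + 4·117449 = 40000 + 469796 = 509796; √509796 = 714.
q = (−200 + 714)/2 = 257, and p = q + 200 = 457.
Check: 257 · 457 = 117449.

457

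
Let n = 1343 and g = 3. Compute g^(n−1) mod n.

648

3^1 ≡ 3 (mod 1343)
3^2 ≡ 3^2 = 9 ≡ 9 (mod 1343)
3^4 ≡ 9^2 = 81 ≡ 81 (mod 1343)
3^8 ≡ 81^2 = 6561 ≡ 1189 (mod 1343)
3^16 ≡ 1189^2 = 1413721 ≡ 885 (mod 1343)
3^32 ≡ 885^2 = 783225 ≡ 256 (mod 1343)
3^64 ≡ 256^2 = 65536 ≡ 1072 (mod 1343)
3^128 ≡ 1072^2 = 1149184 ≡ 919 (mod 1343)
3^256 ≡ 919^2 = 844561 ≡ 1157 (mod 1343)
3^512 ≡ 1157^2 = 1338649 ≡ 1021 (mod 1343)
3^1024 ≡ 1021^2 = 1042441 ≡ 273 (mod 1343)
1342 = 1024 + 256 + 32 + 16 + 8 + 4 + 2 in binary powers of 2.
So 3^1342 ≡ 273 · 1157 · 256 · 885 · 1189 · 81 · 9 ≡ 648 (mod 1343).
Since 648 ≠ 1, base 3 is a Fermat witness: 1343 is composite.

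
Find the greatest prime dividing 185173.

185173 = 23 · 8051
8051 = 83 · 97
97 is prime.
So 185173 = 23 · 83 · 97; the largest prime factor is 97.

97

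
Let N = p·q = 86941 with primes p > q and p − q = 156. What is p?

Since p = q + 156, we have 86941 = q(q + 156), so q² + 156q − 86941 = 0.
Discriminant: 156² + 4·86941 = 24336 + 347764 = 372100; √372100 = 610.
q = (−156 + 610)/2 = 227, and p = q + 156 = 383.
Check: 227 · 383 = 86941.

383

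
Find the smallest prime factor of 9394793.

61

9394793 is odd.
Digit sum 44, not divisible by 3.
Ends in 3: not divisible by 5.
7: 9394793 = 7·1342113 + 2
11: 9394793 = 11·854072 + 1
13: 9394793 = 13·722676 + 5
17: 9394793 = 17·552634 + 15
19: 9394793 = 19·494462 + 15
23: 9394793 = 23·408469 + 6
29: 9394793 = 29·323958 + 11
31: 9394793 = 31·303057 + 26
37: 9394793 = 37·253913 + 12
41: 9394793 = 41·229141 + 12
43: 9394793 = 43·218483 + 24
47: 9394793 = 47·199889 + 10
53: 9394793 = 53·177260 + 13
59: 9394793 = 59·159233 + 46
61: 9394793 = 61·154013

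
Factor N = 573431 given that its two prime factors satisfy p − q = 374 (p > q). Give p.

Since p = q + 374, we have 573431 = q(q + 374), so q² + 374q − 573431 = 0.
Discriminant: 374² + 4·573431 = 139876 + 2293724 = 2433600; √2433600 = 1560.
q = (−374 + 1560)/2 = 593, and p = q + 374 = 967.
Check: 593 · 967 = 573431.

967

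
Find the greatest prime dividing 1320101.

67

1320101 = 17 · 77653
77653 = 19 · 4087
4087 = 61 · 67
67 is prime.
So 1320101 = 17 · 19 · 61 · 67; the largest prime factor is 67.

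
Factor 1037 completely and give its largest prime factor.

61

1037 = 17 · 61
61 is prime.
So 1037 = 17 · 61; the largest prime factor is 61.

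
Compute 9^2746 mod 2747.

9^1 ≡ 9 (mod 2747)
9^2 ≡ 9^2 = 81 ≡ 81 (mod 2747)
9^4 ≡ 81^2 = 6561 ≡ 1067 (mod 2747)
9^8 ≡ 1067^2 = 1138489 ≡ 1231 (mod 2747)
9^16 ≡ 1231^2 = 1515361 ≡ 1764 (mod 2747)
9^32 ≡ 1764^2 = 3111696 ≡ 2092 (mod 2747)
9^64 ≡ 2092^2 = 4376464 ≡ 493 (mod 2747)
9^128 ≡ 493^2 = 243049 ≡ 1313 (mod 2747)
9^256 ≡ 1313^2 = 1723969 ≡ 1600 (mod 2747)
9^512 ≡ 1600^2 = 2560000 ≡ 2543 (mod 2747)
9^1024 ≡ 2543^2 = 6466849 ≡ 411 (mod 2747)
9^2048 ≡ 411^2 = 168921 ≡ 1354 (mod 2747)
2746 = 2048 + 512 + 128 + 32 + 16 + 8 + 2 in binary powers of 2.
So 9^2746 ≡ 1354 · 2543 · 1313 · 2092 · 1764 · 1231 · 81 ≡ 40 (mod 2747).
Since 40 ≠ 1, base 9 is a Fermat witness: 2747 is composite.

40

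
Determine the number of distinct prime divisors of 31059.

31059 = 3^2 · 3451
3451 = 7 · 493
493 = 17 · 29
31059 = 3^2 · 7 · 17 · 29, which has 4 distinct prime factors.

4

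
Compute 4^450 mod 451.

1

4^1 ≡ 4 (mod 451)
4^2 ≡ 4^2 = 16 ≡ 16 (mod 451)
4^4 ≡ 16^2 = 256 ≡ 256 (mod 451)
4^8 ≡ 256^2 = 65536 ≡ 141 (mod 451)
4^16 ≡ 141^2 = 19881 ≡ 37 (mod 451)
4^32 ≡ 37^2 = 1369 ≡ 16 (mod 451)
4^64 ≡ 16^2 = 256 ≡ 256 (mod 451)
4^128 ≡ 256^2 = 65536 ≡ 141 (mod 451)
4^256 ≡ 141^2 = 19881 ≡ 37 (mod 451)
450 = 256 + 128 + 64 + 2 in binary powers of 2.
So 4^450 ≡ 37 · 141 · 256 · 16 ≡ 1 (mod 451).
Since the result is 1, base 4 gives no evidence that 451 is composite.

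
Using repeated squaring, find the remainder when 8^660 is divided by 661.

1

8^1 ≡ 8 (mod 661)
8^2 ≡ 8^2 = 64 ≡ 64 (mod 661)
8^4 ≡ 64^2 = 4096 ≡ 130 (mod 661)
8^8 ≡ 130^2 = 16900 ≡ 375 (mod 661)
8^16 ≡ 375^2 = 140625 ≡ 493 (mod 661)
8^32 ≡ 493^2 = 243049 ≡ 462 (mod 661)
8^64 ≡ 462^2 = 213444 ≡ 602 (mod 661)
8^128 ≡ 602^2 = 362404 ≡ 176 (mod 661)
8^256 ≡ 176^2 = 30976 ≡ 570 (mod 661)
8^512 ≡ 570^2 = 324900 ≡ 349 (mod 661)
660 = 512 + 128 + 16 + 4 in binary powers of 2.
So 8^660 ≡ 349 · 176 · 493 · 130 ≡ 1 (mod 661).
Since the result is 1, base 8 gives no evidence that 661 is composite.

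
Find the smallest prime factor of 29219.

61

29219 is odd.
Digit sum 23, not divisible by 3.
Ends in 9: not divisible by 5.
7: 29219 = 7·4174 + 1
11: 29219 = 11·2656 + 3
13: 29219 = 13·2247 + 8
17: 29219 = 17·1718 + 13
19: 29219 = 19·1537 + 16
23: 29219 = 23·1270 + 9
29: 29219 = 29·1007 + 16
31: 29219 = 31·942 + 17
37: 29219 = 37·789 + 26
41: 29219 = 41·712 + 27
43: 29219 = 43·679 + 22
47: 29219 = 47·621 + 32
53: 29219 = 53·551 + 16
59: 29219 = 59·495 + 14
61: 29219 = 61·479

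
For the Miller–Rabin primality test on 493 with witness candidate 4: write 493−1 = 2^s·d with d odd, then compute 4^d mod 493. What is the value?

493 − 1 = 492 = 2^2 · 123, so d = 123.
4^1 ≡ 4 (mod 493)
4^2 ≡ 4^2 = 16 ≡ 16 (mod 493)
4^4 ≡ 16^2 = 256 ≡ 256 (mod 493)
4^8 ≡ 256^2 = 65536 ≡ 460 (mod 493)
4^16 ≡ 460^2 = 211600 ≡ 103 (mod 493)
4^32 ≡ 103^2 = 10609 ≡ 256 (mod 493)
4^64 ≡ 256^2 = 65536 ≡ 460 (mod 493)
123 = 64 + 32 + 16 + 8 + 2 + 1 in binary powers of 2.
So 4^123 ≡ 460 · 256 · 103 · 460 · 16 · 4 ≡ 353 (mod 493).
Squaring chain: 353 → 373; never reaches −1, so base 4 is a Miller–Rabin witness that 493 is composite.

353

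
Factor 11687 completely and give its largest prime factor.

11687 = 13 · 899
899 = 29 · 31
31 is prime.
So 11687 = 13 · 29 · 31; the largest prime factor is 31.

31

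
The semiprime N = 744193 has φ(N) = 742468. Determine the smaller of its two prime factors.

839

φ(n) = (p−1)(q−1) = n − (p+q) + 1, so p + q = 744193 − 742468 + 1 = 1726.
p and q are the roots of t² − 1726t + 744193 = 0.
Discriminant: 1726² − 4·744193 = 2979076 − 2976772 = 2304; √2304 = 48.
q = (1726 − 48)/2 = 839, p = (1726 + 48)/2 = 887.
Check: 839 · 887 = 744193.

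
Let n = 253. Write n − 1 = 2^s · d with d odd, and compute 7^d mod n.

57

253 − 1 = 252 = 2^2 · 63, so d = 63.
7^1 ≡ 7 (mod 253)
7^2 ≡ 7^2 = 49 ≡ 49 (mod 253)
7^4 ≡ 49^2 = 2401 ≡ 124 (mod 253)
7^8 ≡ 124^2 = 15376 ≡ 196 (mod 253)
7^16 ≡ 196^2 = 38416 ≡ 213 (mod 253)
7^32 ≡ 213^2 = 45369 ≡ 82 (mod 253)
63 = 32 + 16 + 8 + 4 + 2 + 1 in binary powers of 2.
So 7^63 ≡ 82 · 213 · 196 · 124 · 49 · 7 ≡ 57 (mod 253).
Squaring chain: 57 → 213; never reaches −1, so base 7 is a Miller–Rabin witness that 253 is composite.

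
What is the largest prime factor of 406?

29

406 = 2 · 203
203 = 7 · 29
29 is prime.
So 406 = 2 · 7 · 29; the largest prime factor is 29.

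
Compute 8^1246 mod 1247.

173

8^1 ≡ 8 (mod 1247)
8^2 ≡ 8^2 = 64 ≡ 64 (mod 1247)
8^4 ≡ 64^2 = 4096 ≡ 355 (mod 1247)
8^8 ≡ 355^2 = 126025 ≡ 78 (mod 1247)
8^16 ≡ 78^2 = 6084 ≡ 1096 (mod 1247)
8^32 ≡ 1096^2 = 1201216 ≡ 355 (mod 1247)
8^64 ≡ 355^2 = 126025 ≡ 78 (mod 1247)
8^128 ≡ 78^2 = 6084 ≡ 1096 (mod 1247)
8^256 ≡ 1096^2 = 1201216 ≡ 355 (mod 1247)
8^512 ≡ 355^2 = 126025 ≡ 78 (mod 1247)
8^1024 ≡ 78^2 = 6084 ≡ 1096 (mod 1247)
1246 = 1024 + 128 + 64 + 16 + 8 + 4 + 2 in binary powers of 2.
So 8^1246 ≡ 1096 · 1096 · 78 · 1096 · 78 · 355 · 64 ≡ 173 (mod 1247).
Since 173 ≠ 1, base 8 is a Fermat witness: 1247 is composite.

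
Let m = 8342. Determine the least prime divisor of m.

8342 is even: 2 divides it.

2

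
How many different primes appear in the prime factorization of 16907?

16907 = 11 · 1537
1537 = 29 · 53
16907 = 11 · 29 · 53, which has 3 distinct prime factors.

3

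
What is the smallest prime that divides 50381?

50381 is odd.
Digit sum 17, not divisible by 3.
Ends in 1: not divisible by 5.
7: 50381 = 7·7197 + 2
11: 50381 = 11·4580 + 1
13: 50381 = 13·3875 + 6
17: 50381 = 17·2963 + 10
19: 50381 = 19·2651 + 12
23: 50381 = 23·2190 + 11
29: 50381 = 29·1737 + 8
31: 50381 = 31·1625 + 6
37: 50381 = 37·1361 + 24
41: 50381 = 41·1228 + 33
43: 50381 = 43·1171 + 28
47: 50381 = 47·1071 + 44
53: 50381 = 53·950 + 31
59: 50381 = 59·853 + 54
61: 50381 = 61·825 + 56
67: 50381 = 67·751 + 64
71: 50381 = 71·709 + 42
73: 50381 = 73·690 + 11
79: 50381 = 79·637 + 58
83: 50381 = 83·607

83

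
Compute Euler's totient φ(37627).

Factor: 37627 = 191 · 197.
φ(37627) = (191−1) · (197−1) = 190 · 196 = 37240.

37240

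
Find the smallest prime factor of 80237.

19

80237 is odd.
Digit sum 20, not divisible by 3.
Ends in 7: not divisible by 5.
7: 80237 = 7·11462 + 3
11: 80237 = 11·7294 + 3
13: 80237 = 13·6172 + 1
17: 80237 = 17·4719 + 14
19: 80237 = 19·4223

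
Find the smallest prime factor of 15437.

43

15437 is odd.
Digit sum 20, not divisible by 3.
Ends in 7: not divisible by 5.
7: 15437 = 7·2205 + 2
11: 15437 = 11·1403 + 4
13: 15437 = 13·1187 + 6
17: 15437 = 17·908 + 1
19: 15437 = 19·812 + 9
23: 15437 = 23·671 + 4
29: 15437 = 29·532 + 9
31: 15437 = 31·497 + 30
37: 15437 = 37·417 + 8
41: 15437 = 41·376 + 21
43: 15437 = 43·359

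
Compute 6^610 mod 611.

6^1 ≡ 6 (mod 611)
6^2 ≡ 6^2 = 36 ≡ 36 (mod 611)
6^4 ≡ 36^2 = 1296 ≡ 74 (mod 611)
6^8 ≡ 74^2 = 5476 ≡ 588 (mod 611)
6^16 ≡ 588^2 = 345744 ≡ 529 (mod 611)
6^32 ≡ 529^2 = 279841 ≡ 3 (mod 611)
6^64 ≡ 3^2 = 9 ≡ 9 (mod 611)
6^128 ≡ 9^2 = 81 ≡ 81 (mod 611)
6^256 ≡ 81^2 = 6561 ≡ 451 (mod 611)
6^512 ≡ 451^2 = 203401 ≡ 549 (mod 611)
610 = 512 + 64 + 32 + 2 in binary powers of 2.
So 6^610 ≡ 549 · 9 · 3 · 36 ≡ 225 (mod 611).
Since 225 ≠ 1, base 6 is a Fermat witness: 611 is composite.

225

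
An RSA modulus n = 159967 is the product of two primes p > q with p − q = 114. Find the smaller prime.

347

Since p = q + 114, we have 159967 = q(q + 114), so q² + 114q − 159967 = 0.
Discriminant: 114² + 4·159967 = 12996 + 639868 = 652864; √652864 = 808.
q = (−114 + 808)/2 = 347, and p = q + 114 = 461.
Check: 347 · 461 = 159967.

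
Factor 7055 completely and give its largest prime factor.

83

7055 = 5 · 1411
1411 = 17 · 83
83 is prime.
So 7055 = 5 · 17 · 83; the largest prime factor is 83.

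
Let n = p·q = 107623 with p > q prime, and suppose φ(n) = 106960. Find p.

φ(n) = (p−1)(q−1) = n − (p+q) + 1, so p + q = 107623 − 106960 + 1 = 664.
p and q are the roots of t² − 664t + 107623 = 0.
Discriminant: 664² − 4·107623 = 440896 − 430492 = 10404; √10404 = 102.
q = (664 − 102)/2 = 281, p = (664 + 102)/2 = 383.
Check: 281 · 383 = 107623.

383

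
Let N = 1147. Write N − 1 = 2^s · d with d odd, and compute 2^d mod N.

1124

1147 − 1 = 1146 = 2^1 · 573, so d = 573.
2^1 ≡ 2 (mod 1147)
2^2 ≡ 2^2 = 4 ≡ 4 (mod 1147)
2^4 ≡ 4^2 = 16 ≡ 16 (mod 1147)
2^8 ≡ 16^2 = 256 ≡ 256 (mod 1147)
2^16 ≡ 256^2 = 65536 ≡ 157 (mod 1147)
2^32 ≡ 157^2 = 24649 ≡ 562 (mod 1147)
2^64 ≡ 562^2 = 315844 ≡ 419 (mod 1147)
2^128 ≡ 419^2 = 175561 ≡ 70 (mod 1147)
2^256 ≡ 70^2 = 4900 ≡ 312 (mod 1147)
2^512 ≡ 312^2 = 97344 ≡ 996 (mod 1147)
573 = 512 + 32 + 16 + 8 + 4 + 1 in binary powers of 2.
So 2^573 ≡ 996 · 562 · 157 · 256 · 16 · 2 ≡ 1124 (mod 1147).
Squaring chain: 1124; never reaches −1, so base 2 is a Miller–Rabin witness that 1147 is composite.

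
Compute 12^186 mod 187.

12^1 ≡ 12 (mod 187)
12^2 ≡ 12^2 = 144 ≡ 144 (mod 187)
12^4 ≡ 144^2 = 20736 ≡ 166 (mod 187)
12^8 ≡ 166^2 = 27556 ≡ 67 (mod 187)
12^16 ≡ 67^2 = 4489 ≡ 1 (mod 187)
12^32 ≡ 1^2 = 1 ≡ 1 (mod 187)
12^64 ≡ 1^2 = 1 ≡ 1 (mod 187)
12^128 ≡ 1^2 = 1 ≡ 1 (mod 187)
186 = 128 + 32 + 16 + 8 + 2 in binary powers of 2.
So 12^186 ≡ 1 · 1 · 1 · 67 · 144 ≡ 111 (mod 187).
Since 111 ≠ 1, base 12 is a Fermat witness: 187 is composite.

111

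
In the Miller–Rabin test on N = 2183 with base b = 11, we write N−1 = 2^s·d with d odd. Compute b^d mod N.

2183 − 1 = 2182 = 2^1 · 1091, so d = 1091.
11^1 ≡ 11 (mod 2183)
11^2 ≡ 11^2 = 121 ≡ 121 (mod 2183)
11^4 ≡ 121^2 = 14641 ≡ 1543 (mod 2183)
11^8 ≡ 1543^2 = 2380849 ≡ 1379 (mod 2183)
11^16 ≡ 1379^2 = 1901641 ≡ 248 (mod 2183)
11^32 ≡ 248^2 = 61504 ≡ 380 (mod 2183)
11^64 ≡ 380^2 = 144400 ≡ 322 (mod 2183)
11^128 ≡ 322^2 = 103684 ≡ 1083 (mod 2183)
11^256 ≡ 1083^2 = 1172889 ≡ 618 (mod 2183)
11^512 ≡ 618^2 = 381924 ≡ 2082 (mod 2183)
11^1024 ≡ 2082^2 = 4334724 ≡ 1469 (mod 2183)
1091 = 1024 + 64 + 2 + 1 in binary powers of 2.
So 11^1091 ≡ 1469 · 322 · 121 · 11 ≡ 1026 (mod 2183).
Squaring chain: 1026; never reaches −1, so base 11 is a Miller–Rabin witness that 2183 is composite.

1026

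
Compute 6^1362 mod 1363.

397

6^1 ≡ 6 (mod 1363)
6^2 ≡ 6^2 = 36 ≡ 36 (mod 1363)
6^4 ≡ 36^2 = 1296 ≡ 1296 (mod 1363)
6^8 ≡ 1296^2 = 1679616 ≡ 400 (mod 1363)
6^16 ≡ 400^2 = 160000 ≡ 529 (mod 1363)
6^32 ≡ 529^2 = 279841 ≡ 426 (mod 1363)
6^64 ≡ 426^2 = 181476 ≡ 197 (mod 1363)
6^128 ≡ 197^2 = 38809 ≡ 645 (mod 1363)
6^256 ≡ 645^2 = 416025 ≡ 310 (mod 1363)
6^512 ≡ 310^2 = 96100 ≡ 690 (mod 1363)
6^1024 ≡ 690^2 = 476100 ≡ 413 (mod 1363)
1362 = 1024 + 256 + 64 + 16 + 2 in binary powers of 2.
So 6^1362 ≡ 413 · 310 · 197 · 529 · 36 ≡ 397 (mod 1363).
Since 397 ≠ 1, base 6 is a Fermat witness: 1363 is composite.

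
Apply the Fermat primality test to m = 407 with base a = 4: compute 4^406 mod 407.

4^1 ≡ 4 (mod 407)
4^2 ≡ 4^2 = 16 ≡ 16 (mod 407)
4^4 ≡ 16^2 = 256 ≡ 256 (mod 407)
4^8 ≡ 256^2 = 65536 ≡ 9 (mod 407)
4^16 ≡ 9^2 = 81 ≡ 81 (mod 407)
4^32 ≡ 81^2 = 6561 ≡ 49 (mod 407)
4^64 ≡ 49^2 = 2401 ≡ 366 (mod 407)
4^128 ≡ 366^2 = 133956 ≡ 53 (mod 407)
4^256 ≡ 53^2 = 2809 ≡ 367 (mod 407)
406 = 256 + 128 + 16 + 4 + 2 in binary powers of 2.
So 4^406 ≡ 367 · 53 · 81 · 256 · 16 ≡ 70 (mod 407).
Since 70 ≠ 1, base 4 is a Fermat witness: 407 is composite.

70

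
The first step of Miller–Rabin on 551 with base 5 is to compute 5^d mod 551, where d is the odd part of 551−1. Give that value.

294

551 − 1 = 550 = 2^1 · 275, so d = 275.
5^1 ≡ 5 (mod 551)
5^2 ≡ 5^2 = 25 ≡ 25 (mod 551)
5^4 ≡ 25^2 = 625 ≡ 74 (mod 551)
5^8 ≡ 74^2 = 5476 ≡ 517 (mod 551)
5^16 ≡ 517^2 = 267289 ≡ 54 (mod 551)
5^32 ≡ 54^2 = 2916 ≡ 161 (mod 551)
5^64 ≡ 161^2 = 25921 ≡ 24 (mod 551)
5^128 ≡ 24^2 = 576 ≡ 25 (mod 551)
5^256 ≡ 25^2 = 625 ≡ 74 (mod 551)
275 = 256 + 16 + 2 + 1 in binary powers of 2.
So 5^275 ≡ 74 · 54 · 25 · 5 ≡ 294 (mod 551).
Squaring chain: 294; never reaches −1, so base 5 is a Miller–Rabin witness that 551 is composite.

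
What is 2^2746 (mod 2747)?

1212

2^1 ≡ 2 (mod 2747)
2^2 ≡ 2^2 = 4 ≡ 4 (mod 2747)
2^4 ≡ 4^2 = 16 ≡ 16 (mod 2747)
2^8 ≡ 16^2 = 256 ≡ 256 (mod 2747)
2^16 ≡ 256^2 = 65536 ≡ 2355 (mod 2747)
2^32 ≡ 2355^2 = 5546025 ≡ 2579 (mod 2747)
2^64 ≡ 2579^2 = 6651241 ≡ 754 (mod 2747)
2^128 ≡ 754^2 = 568516 ≡ 2634 (mod 2747)
2^256 ≡ 2634^2 = 6937956 ≡ 1781 (mod 2747)
2^512 ≡ 1781^2 = 3171961 ≡ 1923 (mod 2747)
2^1024 ≡ 1923^2 = 3697929 ≡ 467 (mod 2747)
2^2048 ≡ 467^2 = 218089 ≡ 1076 (mod 2747)
2746 = 2048 + 512 + 128 + 32 + 16 + 8 + 2 in binary powers of 2.
So 2^2746 ≡ 1076 · 1923 · 2634 · 2579 · 2355 · 256 · 4 ≡ 1212 (mod 2747).
Since 1212 ≠ 1, base 2 is a Fermat witness: 2747 is composite.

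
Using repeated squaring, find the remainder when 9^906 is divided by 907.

1

9^1 ≡ 9 (mod 907)
9^2 ≡ 9^2 = 81 ≡ 81 (mod 907)
9^4 ≡ 81^2 = 6561 ≡ 212 (mod 907)
9^8 ≡ 212^2 = 44944 ≡ 501 (mod 907)
9^16 ≡ 501^2 = 251001 ≡ 669 (mod 907)
9^32 ≡ 669^2 = 447561 ≡ 410 (mod 907)
9^64 ≡ 410^2 = 168100 ≡ 305 (mod 907)
9^128 ≡ 305^2 = 93025 ≡ 511 (mod 907)
9^256 ≡ 511^2 = 261121 ≡ 812 (mod 907)
9^512 ≡ 812^2 = 659344 ≡ 862 (mod 907)
906 = 512 + 256 + 128 + 8 + 2 in binary powers of 2.
So 9^906 ≡ 862 · 812 · 511 · 501 · 81 ≡ 1 (mod 907).
Since the result is 1, base 9 gives no evidence that 907 is composite.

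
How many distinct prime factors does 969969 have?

969969 = 3 · 323323
323323 = 7 · 46189
46189 = 11 · 4199
4199 = 13 · 323
323 = 17 · 19
969969 = 3 · 7 · 11 · 13 · 17 · 19, which has 6 distinct prime factors.

6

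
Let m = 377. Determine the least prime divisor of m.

377 is odd.
Digit sum 17, not divisible by 3.
Ends in 7: not divisible by 5.
7: 377 = 7·53 + 6
11: 377 = 11·34 + 3
13: 377 = 13·29

13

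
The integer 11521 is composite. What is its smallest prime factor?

11521 is odd.
Digit sum 10, not divisible by 3.
Ends in 1: not divisible by 5.
7: 11521 = 7·1645 + 6
11: 11521 = 11·1047 + 4
13: 11521 = 13·886 + 3
17: 11521 = 17·677 + 12
19: 11521 = 19·606 + 7
23: 11521 = 23·500 + 21
29: 11521 = 29·397 + 8
31: 11521 = 31·371 + 20
37: 11521 = 37·311 + 14
41: 11521 = 41·281

41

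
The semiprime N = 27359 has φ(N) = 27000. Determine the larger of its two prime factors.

251

φ(n) = (p−1)(q−1) = n − (p+q) + 1, so p + q = 27359 − 27000 + 1 = 360.
p and q are the roots of t² − 360t + 27359 = 0.
Discriminant: 360² − 4·27359 = 129600 − 109436 = 20164; √20164 = 142.
q = (360 − 142)/2 = 109, p = (360 + 142)/2 = 251.
Check: 109 · 251 = 27359.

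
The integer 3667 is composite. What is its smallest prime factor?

19

3667 is odd.
Digit sum 22, not divisible by 3.
Ends in 7: not divisible by 5.
7: 3667 = 7·523 + 6
11: 3667 = 11·333 + 4
13: 3667 = 13·282 + 1
17: 3667 = 17·215 + 12
19: 3667 = 19·193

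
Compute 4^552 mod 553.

225

4^1 ≡ 4 (mod 553)
4^2 ≡ 4^2 = 16 ≡ 16 (mod 553)
4^4 ≡ 16^2 = 256 ≡ 256 (mod 553)
4^8 ≡ 256^2 = 65536 ≡ 282 (mod 553)
4^16 ≡ 282^2 = 79524 ≡ 445 (mod 553)
4^32 ≡ 445^2 = 198025 ≡ 51 (mod 553)
4^64 ≡ 51^2 = 2601 ≡ 389 (mod 553)
4^128 ≡ 389^2 = 151321 ≡ 352 (mod 553)
4^256 ≡ 352^2 = 123904 ≡ 32 (mod 553)
4^512 ≡ 32^2 = 1024 ≡ 471 (mod 553)
552 = 512 + 32 + 8 in binary powers of 2.
So 4^552 ≡ 471 · 51 · 282 ≡ 225 (mod 553).
Since 225 ≠ 1, base 4 is a Fermat witness: 553 is composite.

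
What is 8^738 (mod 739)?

1

8^1 ≡ 8 (mod 739)
8^2 ≡ 8^2 = 64 ≡ 64 (mod 739)
8^4 ≡ 64^2 = 4096 ≡ 401 (mod 739)
8^8 ≡ 401^2 = 160801 ≡ 438 (mod 739)
8^16 ≡ 438^2 = 191844 ≡ 443 (mod 739)
8^32 ≡ 443^2 = 196249 ≡ 414 (mod 739)
8^64 ≡ 414^2 = 171396 ≡ 687 (mod 739)
8^128 ≡ 687^2 = 471969 ≡ 487 (mod 739)
8^256 ≡ 487^2 = 237169 ≡ 689 (mod 739)
8^512 ≡ 689^2 = 474721 ≡ 283 (mod 739)
738 = 512 + 128 + 64 + 32 + 2 in binary powers of 2.
So 8^738 ≡ 283 · 487 · 687 · 414 · 64 ≡ 1 (mod 739).
Since the result is 1, base 8 gives no evidence that 739 is composite.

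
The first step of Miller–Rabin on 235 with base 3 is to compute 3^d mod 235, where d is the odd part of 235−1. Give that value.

235 − 1 = 234 = 2^1 · 117, so d = 117.
3^1 ≡ 3 (mod 235)
3^2 ≡ 3^2 = 9 ≡ 9 (mod 235)
3^4 ≡ 9^2 = 81 ≡ 81 (mod 235)
3^8 ≡ 81^2 = 6561 ≡ 216 (mod 235)
3^16 ≡ 216^2 = 46656 ≡ 126 (mod 235)
3^32 ≡ 126^2 = 15876 ≡ 131 (mod 235)
3^64 ≡ 131^2 = 17161 ≡ 6 (mod 235)
117 = 64 + 32 + 16 + 4 + 1 in binary powers of 2.
So 3^117 ≡ 6 · 131 · 126 · 81 · 3 ≡ 103 (mod 235).
Squaring chain: 103; never reaches −1, so base 3 is a Miller–Rabin witness that 235 is composite.

103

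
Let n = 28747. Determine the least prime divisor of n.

28747 is odd.
Digit sum 28, not divisible by 3.
Ends in 7: not divisible by 5.
7: 28747 = 7·4106 + 5
11: 28747 = 11·2613 + 4
13: 28747 = 13·2211 + 4
17: 28747 = 17·1691

17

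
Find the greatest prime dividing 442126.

97

442126 = 2 · 221063
221063 = 43 · 5141
5141 = 53 · 97
97 is prime.
So 442126 = 2 · 43 · 53 · 97; the largest prime factor is 97.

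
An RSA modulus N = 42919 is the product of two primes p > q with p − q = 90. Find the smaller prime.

167

Since p = q + 90, we have 42919 = q(q + 90), so q² + 90q − 42919 = 0.
Discriminant: 90² + 4·42919 = 8100 + 171676 = 179776; √179776 = 424.
q = (−90 + 424)/2 = 167, and p = q + 90 = 257.
Check: 167 · 257 = 42919.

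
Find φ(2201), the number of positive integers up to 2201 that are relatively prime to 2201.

2100

Factor: 2201 = 31 · 71.
φ(2201) = (31−1) · (71−1) = 30 · 70 = 2100.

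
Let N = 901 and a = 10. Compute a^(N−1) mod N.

735

10^1 ≡ 10 (mod 901)
10^2 ≡ 10^2 = 100 ≡ 100 (mod 901)
10^4 ≡ 100^2 = 10000 ≡ 89 (mod 901)
10^8 ≡ 89^2 = 7921 ≡ 713 (mod 901)
10^16 ≡ 713^2 = 508369 ≡ 205 (mod 901)
10^32 ≡ 205^2 = 42025 ≡ 579 (mod 901)
10^64 ≡ 579^2 = 335241 ≡ 69 (mod 901)
10^128 ≡ 69^2 = 4761 ≡ 256 (mod 901)
10^256 ≡ 256^2 = 65536 ≡ 664 (mod 901)
10^512 ≡ 664^2 = 440896 ≡ 307 (mod 901)
900 = 512 + 256 + 128 + 4 in binary powers of 2.
So 10^900 ≡ 307 · 664 · 256 · 89 ≡ 735 (mod 901).
Since 735 ≠ 1, base 10 is a Fermat witness: 901 is composite.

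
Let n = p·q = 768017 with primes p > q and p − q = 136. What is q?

Since p = q + 136, we have 768017 = q(q + 136), so q² + 136q − 768017 = 0.
Discriminant: 136² + 4·768017 = 18496 + 3072068 = 3090564; √3090564 = 1758.
q = (−136 + 1758)/2 = 811, and p = q + 136 = 947.
Check: 811 · 947 = 768017.

811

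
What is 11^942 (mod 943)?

11^1 ≡ 11 (mod 943)
11^2 ≡ 11^2 = 121 ≡ 121 (mod 943)
11^4 ≡ 121^2 = 14641 ≡ 496 (mod 943)
11^8 ≡ 496^2 = 246016 ≡ 836 (mod 943)
11^16 ≡ 836^2 = 698896 ≡ 133 (mod 943)
11^32 ≡ 133^2 = 17689 ≡ 715 (mod 943)
11^64 ≡ 715^2 = 511225 ≡ 119 (mod 943)
11^128 ≡ 119^2 = 14161 ≡ 16 (mod 943)
11^256 ≡ 16^2 = 256 ≡ 256 (mod 943)
11^512 ≡ 256^2 = 65536 ≡ 469 (mod 943)
942 = 512 + 256 + 128 + 32 + 8 + 4 + 2 in binary powers of 2.
So 11^942 ≡ 469 · 256 · 16 · 715 · 836 · 496 · 121 ≡ 453 (mod 943).
Since 453 ≠ 1, base 11 is a Fermat witness: 943 is composite.

453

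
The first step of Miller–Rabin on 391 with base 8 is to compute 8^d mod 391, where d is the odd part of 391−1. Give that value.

391 − 1 = 390 = 2^1 · 195, so d = 195.
8^1 ≡ 8 (mod 391)
8^2 ≡ 8^2 = 64 ≡ 64 (mod 391)
8^4 ≡ 64^2 = 4096 ≡ 186 (mod 391)
8^8 ≡ 186^2 = 34596 ≡ 188 (mod 391)
8^16 ≡ 188^2 = 35344 ≡ 154 (mod 391)
8^32 ≡ 154^2 = 23716 ≡ 256 (mod 391)
8^64 ≡ 256^2 = 65536 ≡ 239 (mod 391)
8^128 ≡ 239^2 = 57121 ≡ 35 (mod 391)
195 = 128 + 64 + 2 + 1 in binary powers of 2.
So 8^195 ≡ 35 · 239 · 64 · 8 ≡ 257 (mod 391).
Squaring chain: 257; never reaches −1, so base 8 is a Miller–Rabin witness that 391 is composite.

257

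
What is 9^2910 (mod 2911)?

2746

9^1 ≡ 9 (mod 2911)
9^2 ≡ 9^2 = 81 ≡ 81 (mod 2911)
9^4 ≡ 81^2 = 6561 ≡ 739 (mod 2911)
9^8 ≡ 739^2 = 546121 ≡ 1764 (mod 2911)
9^16 ≡ 1764^2 = 3111696 ≡ 2748 (mod 2911)
9^32 ≡ 2748^2 = 7551504 ≡ 370 (mod 2911)
9^64 ≡ 370^2 = 136900 ≡ 83 (mod 2911)
9^128 ≡ 83^2 = 6889 ≡ 1067 (mod 2911)
9^256 ≡ 1067^2 = 1138489 ≡ 288 (mod 2911)
9^512 ≡ 288^2 = 82944 ≡ 1436 (mod 2911)
9^1024 ≡ 1436^2 = 2062096 ≡ 1108 (mod 2911)
9^2048 ≡ 1108^2 = 1227664 ≡ 2133 (mod 2911)
2910 = 2048 + 512 + 256 + 64 + 16 + 8 + 4 + 2 in binary powers of 2.
So 9^2910 ≡ 2133 · 1436 · 288 · 83 · 2748 · 1764 · 739 · 81 ≡ 2746 (mod 2911).
Since 2746 ≠ 1, base 9 is a Fermat witness: 2911 is composite.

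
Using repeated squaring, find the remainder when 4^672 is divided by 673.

4^1 ≡ 4 (mod 673)
4^2 ≡ 4^2 = 16 ≡ 16 (mod 673)
4^4 ≡ 16^2 = 256 ≡ 256 (mod 673)
4^8 ≡ 256^2 = 65536 ≡ 255 (mod 673)
4^16 ≡ 255^2 = 65025 ≡ 417 (mod 673)
4^32 ≡ 417^2 = 173889 ≡ 255 (mod 673)
4^64 ≡ 255^2 = 65025 ≡ 417 (mod 673)
4^128 ≡ 417^2 = 173889 ≡ 255 (mod 673)
4^256 ≡ 255^2 = 65025 ≡ 417 (mod 673)
4^512 ≡ 417^2 = 173889 ≡ 255 (mod 673)
672 = 512 + 128 + 32 in binary powers of 2.
So 4^672 ≡ 255 · 255 · 255 ≡ 1 (mod 673).
Since the result is 1, base 4 gives no evidence that 673 is composite.

1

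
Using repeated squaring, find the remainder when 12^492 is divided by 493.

12^1 ≡ 12 (mod 493)
12^2 ≡ 12^2 = 144 ≡ 144 (mod 493)
12^4 ≡ 144^2 = 20736 ≡ 30 (mod 493)
12^8 ≡ 30^2 = 900 ≡ 407 (mod 493)
12^16 ≡ 407^2 = 165649 ≡ 1 (mod 493)
12^32 ≡ 1^2 = 1 ≡ 1 (mod 493)
12^64 ≡ 1^2 = 1 ≡ 1 (mod 493)
12^128 ≡ 1^2 = 1 ≡ 1 (mod 493)
12^256 ≡ 1^2 = 1 ≡ 1 (mod 493)
492 = 256 + 128 + 64 + 32 + 8 + 4 in binary powers of 2.
So 12^492 ≡ 1 · 1 · 1 · 1 · 407 · 30 ≡ 378 (mod 493).
Since 378 ≠ 1, base 12 is a Fermat witness: 493 is composite.

378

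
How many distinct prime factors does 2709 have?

2709 = 3^2 · 301
301 = 7 · 43
2709 = 3^2 · 7 · 43, which has 3 distinct prime factors.

3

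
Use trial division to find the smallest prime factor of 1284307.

1284307 is odd.
Digit sum 25, not divisible by 3.
Ends in 7: not divisible by 5.
7: 1284307 = 7·183472 + 3
11: 1284307 = 11·116755 + 2
13: 1284307 = 13·98792 + 11
17: 1284307 = 17·75547 + 8
19: 1284307 = 19·67595 + 2
23: 1284307 = 23·55839 + 10
29: 1284307 = 29·44286 + 13
31: 1284307 = 31·41429 + 8
37: 1284307 = 37·34711

37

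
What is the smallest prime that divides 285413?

285413 is odd.
Digit sum 23, not divisible by 3.
Ends in 3: not divisible by 5.
7: 285413 = 7·40773 + 2
11: 285413 = 11·25946 + 7
13: 285413 = 13·21954 + 11
17: 285413 = 17·16789

17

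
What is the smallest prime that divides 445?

445 is odd.
Digit sum 13, not divisible by 3.
Ends in 5: divisible by 5.

5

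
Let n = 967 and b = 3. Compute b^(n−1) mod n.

1

3^1 ≡ 3 (mod 967)
3^2 ≡ 3^2 = 9 ≡ 9 (mod 967)
3^4 ≡ 9^2 = 81 ≡ 81 (mod 967)
3^8 ≡ 81^2 = 6561 ≡ 759 (mod 967)
3^16 ≡ 759^2 = 576081 ≡ 716 (mod 967)
3^32 ≡ 716^2 = 512656 ≡ 146 (mod 967)
3^64 ≡ 146^2 = 21316 ≡ 42 (mod 967)
3^128 ≡ 42^2 = 1764 ≡ 797 (mod 967)
3^256 ≡ 797^2 = 635209 ≡ 857 (mod 967)
3^512 ≡ 857^2 = 734449 ≡ 496 (mod 967)
966 = 512 + 256 + 128 + 64 + 4 + 2 in binary powers of 2.
So 3^966 ≡ 496 · 857 · 797 · 42 · 81 · 9 ≡ 1 (mod 967).
Since the result is 1, base 3 gives no evidence that 967 is composite.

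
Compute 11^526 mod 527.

11^1 ≡ 11 (mod 527)
11^2 ≡ 11^2 = 121 ≡ 121 (mod 527)
11^4 ≡ 121^2 = 14641 ≡ 412 (mod 527)
11^8 ≡ 412^2 = 169744 ≡ 50 (mod 527)
11^16 ≡ 50^2 = 2500 ≡ 392 (mod 527)
11^32 ≡ 392^2 = 153664 ≡ 307 (mod 527)
11^64 ≡ 307^2 = 94249 ≡ 443 (mod 527)
11^128 ≡ 443^2 = 196249 ≡ 205 (mod 527)
11^256 ≡ 205^2 = 42025 ≡ 392 (mod 527)
11^512 ≡ 392^2 = 153664 ≡ 307 (mod 527)
526 = 512 + 8 + 4 + 2 in binary powers of 2.
So 11^526 ≡ 307 · 50 · 412 · 121 ≡ 485 (mod 527).
Since 485 ≠ 1, base 11 is a Fermat witness: 527 is composite.

485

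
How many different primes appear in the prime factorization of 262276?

262276 = 2^2 · 65569
65569 = 7 · 9367
9367 = 17 · 551
551 = 19 · 29
262276 = 2^2 · 7 · 17 · 19 · 29, which has 5 distinct prime factors.

5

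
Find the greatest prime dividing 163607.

59

163607 = 47 · 3481
3481 = 59 · 59
59 = 59 · 1
So 163607 = 47 · 59^2; the largest prime factor is 59.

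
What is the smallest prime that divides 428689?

428689 is odd.
Digit sum 37, not divisible by 3.
Ends in 9: not divisible by 5.
7: 428689 = 7·61241 + 2
11: 428689 = 11·38971 + 8
13: 428689 = 13·32976 + 1
17: 428689 = 17·25217

17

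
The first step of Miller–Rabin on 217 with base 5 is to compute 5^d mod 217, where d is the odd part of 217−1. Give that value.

125

217 − 1 = 216 = 2^3 · 27, so d = 27.
5^1 ≡ 5 (mod 217)
5^2 ≡ 5^2 = 25 ≡ 25 (mod 217)
5^4 ≡ 25^2 = 625 ≡ 191 (mod 217)
5^8 ≡ 191^2 = 36481 ≡ 25 (mod 217)
5^16 ≡ 25^2 = 625 ≡ 191 (mod 217)
27 = 16 + 8 + 2 + 1 in binary powers of 2.
So 5^27 ≡ 191 · 25 · 25 · 5 ≡ 125 (mod 217).
Squaring chain: 125 → 1 → 1; never reaches −1, so base 5 is a Miller–Rabin witness that 217 is composite.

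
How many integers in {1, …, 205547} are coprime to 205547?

189952

Factor: 205547 = 17 · 107 · 113.
φ(205547) = (17−1) · (107−1) · (113−1) = 16 · 106 · 112 = 189952.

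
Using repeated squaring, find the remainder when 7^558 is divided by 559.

7^1 ≡ 7 (mod 559)
7^2 ≡ 7^2 = 49 ≡ 49 (mod 559)
7^4 ≡ 49^2 = 2401 ≡ 165 (mod 559)
7^8 ≡ 165^2 = 27225 ≡ 393 (mod 559)
7^16 ≡ 393^2 = 154449 ≡ 165 (mod 559)
7^32 ≡ 165^2 = 27225 ≡ 393 (mod 559)
7^64 ≡ 393^2 = 154449 ≡ 165 (mod 559)
7^128 ≡ 165^2 = 27225 ≡ 393 (mod 559)
7^256 ≡ 393^2 = 154449 ≡ 165 (mod 559)
7^512 ≡ 165^2 = 27225 ≡ 393 (mod 559)
558 = 512 + 32 + 8 + 4 + 2 in binary powers of 2.
So 7^558 ≡ 393 · 393 · 393 · 165 · 49 ≡ 259 (mod 559).
Since 259 ≠ 1, base 7 is a Fermat witness: 559 is composite.

259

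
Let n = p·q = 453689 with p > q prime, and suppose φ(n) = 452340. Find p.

φ(n) = (p−1)(q−1) = n − (p+q) + 1, so p + q = 453689 − 452340 + 1 = 1350.
p and q are the roots of t² − 1350t + 453689 = 0.
Discriminant: 1350² − 4·453689 = 1822500 − 1814756 = 7744; √7744 = 88.
q = (1350 − 88)/2 = 631, p = (1350 + 88)/2 = 719.
Check: 631 · 719 = 453689.

719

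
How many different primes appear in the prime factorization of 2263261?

2263261 = 7^2 · 46189
46189 = 11 · 4199
4199 = 13 · 323
323 = 17 · 19
2263261 = 7^2 · 11 · 13 · 17 · 19, which has 5 distinct prime factors.

5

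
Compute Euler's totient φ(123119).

114400

Factor: 123119 = 23 · 53 · 101.
φ(123119) = (23−1) · (53−1) · (101−1) = 22 · 52 · 100 = 114400.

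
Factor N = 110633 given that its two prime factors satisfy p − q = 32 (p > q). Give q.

Since p = q + 32, we have 110633 = q(q + 32), so q² + 32q − 110633 = 0.
Discriminant: 32² + 4·110633 = 1024 + 442532 = 443556; √443556 = 666.
q = (−32 + 666)/2 = 317, and p = q + 32 = 349.
Check: 317 · 349 = 110633.

317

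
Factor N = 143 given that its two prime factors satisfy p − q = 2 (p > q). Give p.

13

Since p = q + 2, we have 143 = q(q + 2), so q² + 2q − 143 = 0.
Discriminant: 2² + 4·143 = 4 + 572 = 576; √576 = 24.
q = (−2 + 24)/2 = 11, and p = q + 2 = 13.
Check: 11 · 13 = 143.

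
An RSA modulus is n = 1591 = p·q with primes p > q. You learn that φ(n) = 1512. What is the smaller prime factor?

37

φ(n) = (p−1)(q−1) = n − (p+q) + 1, so p + q = 1591 − 1512 + 1 = 80.
p and q are the roots of t² − 80t + 1591 = 0.
Discriminant: 80² − 4·1591 = 6400 − 6364 = 36; √36 = 6.
q = (80 − 6)/2 = 37, p = (80 + 6)/2 = 43.
Check: 37 · 43 = 1591.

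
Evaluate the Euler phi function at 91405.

Factor: 91405 = 5 · 101 · 181.
φ(91405) = (5−1) · (101−1) · (181−1) = 4 · 100 · 180 = 72000.

72000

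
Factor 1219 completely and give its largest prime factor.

1219 = 23 · 53
53 is prime.
So 1219 = 23 · 53; the largest prime factor is 53.

53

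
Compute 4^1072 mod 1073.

1069

4^1 ≡ 4 (mod 1073)
4^2 ≡ 4^2 = 16 ≡ 16 (mod 1073)
4^4 ≡ 16^2 = 256 ≡ 256 (mod 1073)
4^8 ≡ 256^2 = 65536 ≡ 83 (mod 1073)
4^16 ≡ 83^2 = 6889 ≡ 451 (mod 1073)
4^32 ≡ 451^2 = 203401 ≡ 604 (mod 1073)
4^64 ≡ 604^2 = 364816 ≡ 1069 (mod 1073)
4^128 ≡ 1069^2 = 1142761 ≡ 16 (mod 1073)
4^256 ≡ 16^2 = 256 ≡ 256 (mod 1073)
4^512 ≡ 256^2 = 65536 ≡ 83 (mod 1073)
4^1024 ≡ 83^2 = 6889 ≡ 451 (mod 1073)
1072 = 1024 + 32 + 16 in binary powers of 2.
So 4^1072 ≡ 451 · 604 · 451 ≡ 1069 (mod 1073).
Since 1069 ≠ 1, base 4 is a Fermat witness: 1073 is composite.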